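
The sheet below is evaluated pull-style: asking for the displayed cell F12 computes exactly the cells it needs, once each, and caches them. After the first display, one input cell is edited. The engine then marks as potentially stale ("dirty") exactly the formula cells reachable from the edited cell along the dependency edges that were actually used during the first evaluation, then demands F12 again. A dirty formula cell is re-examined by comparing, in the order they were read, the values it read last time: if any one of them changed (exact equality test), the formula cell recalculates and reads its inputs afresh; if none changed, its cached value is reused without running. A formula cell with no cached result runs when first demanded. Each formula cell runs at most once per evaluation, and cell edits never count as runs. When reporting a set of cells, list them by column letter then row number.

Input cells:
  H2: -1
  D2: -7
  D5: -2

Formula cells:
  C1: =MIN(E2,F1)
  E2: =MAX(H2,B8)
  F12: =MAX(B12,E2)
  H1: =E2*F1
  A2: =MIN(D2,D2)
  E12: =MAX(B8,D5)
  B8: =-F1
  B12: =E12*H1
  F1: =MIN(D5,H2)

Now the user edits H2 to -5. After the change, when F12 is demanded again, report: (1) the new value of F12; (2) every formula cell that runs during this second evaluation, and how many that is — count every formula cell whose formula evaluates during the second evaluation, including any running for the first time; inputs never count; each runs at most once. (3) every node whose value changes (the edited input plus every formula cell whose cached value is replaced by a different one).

Demanding F12 again yields 5.
7 formula cells run: B8, B12, E2, E12, F1, F12, H1.
The nodes whose values change: B8, B12, E2, E12, F1, F12, H1, H2.

First demand of the output computes:
  F1 = MIN(-2, -1) = -2
  B8 = -(-2) = 2
  E2 = MAX(-1, 2) = 2
  E12 = MAX(2, -2) = 2
  H1 = 2 * -2 = -4
  B12 = 2 * -4 = -8
  F12 = MAX(-8, 2) = 2

After the edit, cleaning proceeds:
  F1: a read changed (H2 -1->-5) — executes, giving -5.
  B8: a read changed (F1 -2->-5) — executes, giving 5.
  E2: a read changed (H2 -1->-5; B8 2->5) — executes, giving 5.
  E12: a read changed (B8 2->5) — executes, giving 5.
  H1: a read changed (E2 2->5; F1 -2->-5) — executes, giving -25.
  B12: a read changed (E12 2->5; H1 -4->-25) — executes, giving -125.
  F12: a read changed (B12 -8->-125; E2 2->5) — executes, giving 5.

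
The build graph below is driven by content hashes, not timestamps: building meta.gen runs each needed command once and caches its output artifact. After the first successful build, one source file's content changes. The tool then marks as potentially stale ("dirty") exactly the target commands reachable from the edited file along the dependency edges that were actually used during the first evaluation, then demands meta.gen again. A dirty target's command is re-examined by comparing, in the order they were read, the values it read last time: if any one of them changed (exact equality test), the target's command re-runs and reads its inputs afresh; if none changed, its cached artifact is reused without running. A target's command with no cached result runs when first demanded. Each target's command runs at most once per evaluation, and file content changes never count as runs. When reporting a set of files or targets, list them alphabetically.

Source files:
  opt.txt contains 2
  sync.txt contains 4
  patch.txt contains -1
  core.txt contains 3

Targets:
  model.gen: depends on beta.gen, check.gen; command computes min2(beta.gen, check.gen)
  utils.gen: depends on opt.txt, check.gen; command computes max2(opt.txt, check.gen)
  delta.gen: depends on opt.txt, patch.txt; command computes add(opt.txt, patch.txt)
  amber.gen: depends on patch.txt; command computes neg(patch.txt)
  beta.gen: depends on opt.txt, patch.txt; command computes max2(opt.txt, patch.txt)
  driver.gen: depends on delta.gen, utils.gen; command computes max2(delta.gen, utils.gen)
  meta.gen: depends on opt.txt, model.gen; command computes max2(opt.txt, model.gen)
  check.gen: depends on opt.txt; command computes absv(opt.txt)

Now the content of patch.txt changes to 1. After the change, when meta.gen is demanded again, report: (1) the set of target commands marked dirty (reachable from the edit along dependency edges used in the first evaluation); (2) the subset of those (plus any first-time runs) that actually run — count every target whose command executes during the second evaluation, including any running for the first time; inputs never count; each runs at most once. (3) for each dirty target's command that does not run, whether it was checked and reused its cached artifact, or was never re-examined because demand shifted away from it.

Dirty set: beta.gen, meta.gen, model.gen.
Run set: beta.gen (1 run).
Re-examined without running (cache reused): meta.gen, model.gen.
The important point: beta.gen recomputes to an identical value, and the output ends up unchanged.

Initial pass — values computed on the first demand:
  beta.gen = max2(2, -1) = 2
  check.gen = absv(2) = 2
  model.gen = min2(2, 2) = 2
  meta.gen = max2(2, 2) = 2

Second demand — change propagation:
  beta.gen: re-runs because patch.txt -1->1; new result 2 (unchanged).
  model.gen: re-examined; everything it read last time is the same (beta.gen unchanged, check.gen unchanged) — cache 2 kept, no run.
  meta.gen: re-examined; everything it read last time is the same (opt.txt unchanged, model.gen unchanged) — cache 2 kept, no run.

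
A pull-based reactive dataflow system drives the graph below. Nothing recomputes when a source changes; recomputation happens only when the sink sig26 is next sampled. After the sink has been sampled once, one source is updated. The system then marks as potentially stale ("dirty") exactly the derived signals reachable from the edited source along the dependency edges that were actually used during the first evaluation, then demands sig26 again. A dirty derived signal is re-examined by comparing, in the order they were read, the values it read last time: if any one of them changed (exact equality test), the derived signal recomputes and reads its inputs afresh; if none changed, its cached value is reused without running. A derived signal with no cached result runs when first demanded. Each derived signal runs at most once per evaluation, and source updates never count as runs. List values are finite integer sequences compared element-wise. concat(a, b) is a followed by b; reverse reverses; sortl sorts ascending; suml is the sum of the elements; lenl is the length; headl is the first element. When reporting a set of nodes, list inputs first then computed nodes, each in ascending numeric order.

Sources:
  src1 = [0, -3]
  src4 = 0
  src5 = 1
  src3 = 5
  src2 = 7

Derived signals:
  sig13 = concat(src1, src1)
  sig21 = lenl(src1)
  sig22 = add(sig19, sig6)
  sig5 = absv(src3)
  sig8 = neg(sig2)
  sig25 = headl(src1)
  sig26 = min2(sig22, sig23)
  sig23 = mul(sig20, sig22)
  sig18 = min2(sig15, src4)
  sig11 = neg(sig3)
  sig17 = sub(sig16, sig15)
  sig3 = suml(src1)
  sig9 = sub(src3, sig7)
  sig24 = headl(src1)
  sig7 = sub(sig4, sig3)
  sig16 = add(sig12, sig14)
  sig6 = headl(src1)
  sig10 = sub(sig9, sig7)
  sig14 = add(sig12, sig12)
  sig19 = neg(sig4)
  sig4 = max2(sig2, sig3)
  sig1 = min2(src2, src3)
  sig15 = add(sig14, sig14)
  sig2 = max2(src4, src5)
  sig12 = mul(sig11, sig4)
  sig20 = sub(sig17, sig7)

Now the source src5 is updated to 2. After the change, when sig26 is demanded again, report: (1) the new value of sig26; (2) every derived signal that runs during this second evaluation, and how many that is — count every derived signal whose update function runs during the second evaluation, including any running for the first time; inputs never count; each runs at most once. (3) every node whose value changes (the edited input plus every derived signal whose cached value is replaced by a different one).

First evaluation (everything demanded from the output):
  sig2 = max2(0, 1) = 1
  sig3 = suml([0, -3]) = -3
  sig4 = max2(1, -3) = 1
  sig6 = headl([0, -3]) = 0
  sig7 = sub(1, -3) = 4
  sig11 = neg(-3) = 3
  sig12 = mul(3, 1) = 3
  sig14 = add(3, 3) = 6
  sig15 = add(6, 6) = 12
  sig16 = add(3, 6) = 9
  sig17 = sub(9, 12) = -3
  sig19 = neg(1) = -1
  sig20 = sub(-3, 4) = -7
  sig22 = add(-1, 0) = -1
  sig23 = mul(-7, -1) = 7
  sig26 = min2(-1, 7) = -1

Propagation after the edit:
  sig2: runs — src5 1->2; result 2.
  sig4: runs — sig2 1->2; result 2.
  sig7: runs — sig4 1->2; result 5.
  sig12: runs — sig4 1->2; result 6.
  sig14: runs — sig12 3->6; sig12 3->6; result 12.
  sig15: runs — sig14 6->12; sig14 6->12; result 24.
  sig16: runs — sig12 3->6; sig14 6->12; result 18.
  sig17: runs — sig16 9->18; sig15 12->24; result -6.
  sig19: runs — sig4 1->2; result -2.
  sig20: runs — sig17 -3->-6; sig7 4->5; result -11.
  sig22: runs — sig19 -1->-2; result -2.
  sig23: runs — sig20 -7->-11; sig22 -1->-2; result 22.
  sig26: runs — sig22 -1->-2; sig23 7->22; result -2.

New value of sig26: -2.
Derived signals that run: sig2, sig4, sig7, sig12, sig14, sig15, sig16, sig17, sig19, sig20, sig22, sig23, sig26 — 13 in total.
Values that change: src5, sig2, sig4, sig7, sig12, sig14, sig15, sig16, sig17, sig19, sig20, sig22, sig23, sig26.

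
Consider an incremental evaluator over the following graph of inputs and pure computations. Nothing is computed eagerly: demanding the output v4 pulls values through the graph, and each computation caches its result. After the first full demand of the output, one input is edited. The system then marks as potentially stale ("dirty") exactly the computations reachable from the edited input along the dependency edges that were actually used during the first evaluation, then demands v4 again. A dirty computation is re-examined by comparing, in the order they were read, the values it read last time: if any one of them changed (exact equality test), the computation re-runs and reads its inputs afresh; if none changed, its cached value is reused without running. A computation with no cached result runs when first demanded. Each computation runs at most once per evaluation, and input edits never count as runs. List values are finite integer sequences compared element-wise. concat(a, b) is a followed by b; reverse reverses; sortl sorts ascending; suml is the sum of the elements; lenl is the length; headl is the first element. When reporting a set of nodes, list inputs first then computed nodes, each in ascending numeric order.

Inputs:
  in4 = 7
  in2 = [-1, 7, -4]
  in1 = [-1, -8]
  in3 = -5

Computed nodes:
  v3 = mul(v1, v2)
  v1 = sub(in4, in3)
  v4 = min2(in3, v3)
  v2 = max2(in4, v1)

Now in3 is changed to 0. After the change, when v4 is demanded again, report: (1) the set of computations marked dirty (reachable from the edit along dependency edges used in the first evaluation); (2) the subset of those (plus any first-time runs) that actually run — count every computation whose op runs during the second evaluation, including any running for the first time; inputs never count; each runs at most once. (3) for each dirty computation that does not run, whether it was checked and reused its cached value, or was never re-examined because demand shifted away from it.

Initial pass — values computed on the first demand:
  v1 = sub(7, -5) = 12
  v2 = max2(7, 12) = 12
  v3 = mul(12, 12) = 144
  v4 = min2(-5, 144) = -5

Second demand — change propagation:
  v1: re-runs because in3 -5->0; new result 7.
  v2: re-runs because v1 12->7; new result 7.
  v3: re-runs because v1 12->7; v2 12->7; new result 49.
  v4: re-runs because in3 -5->0; v3 144->49; new result 0.

Dirty set: v1, v2, v3, v4.
Run set: v1, v2, v3, v4 (4 run).
All dirty computations ended up running.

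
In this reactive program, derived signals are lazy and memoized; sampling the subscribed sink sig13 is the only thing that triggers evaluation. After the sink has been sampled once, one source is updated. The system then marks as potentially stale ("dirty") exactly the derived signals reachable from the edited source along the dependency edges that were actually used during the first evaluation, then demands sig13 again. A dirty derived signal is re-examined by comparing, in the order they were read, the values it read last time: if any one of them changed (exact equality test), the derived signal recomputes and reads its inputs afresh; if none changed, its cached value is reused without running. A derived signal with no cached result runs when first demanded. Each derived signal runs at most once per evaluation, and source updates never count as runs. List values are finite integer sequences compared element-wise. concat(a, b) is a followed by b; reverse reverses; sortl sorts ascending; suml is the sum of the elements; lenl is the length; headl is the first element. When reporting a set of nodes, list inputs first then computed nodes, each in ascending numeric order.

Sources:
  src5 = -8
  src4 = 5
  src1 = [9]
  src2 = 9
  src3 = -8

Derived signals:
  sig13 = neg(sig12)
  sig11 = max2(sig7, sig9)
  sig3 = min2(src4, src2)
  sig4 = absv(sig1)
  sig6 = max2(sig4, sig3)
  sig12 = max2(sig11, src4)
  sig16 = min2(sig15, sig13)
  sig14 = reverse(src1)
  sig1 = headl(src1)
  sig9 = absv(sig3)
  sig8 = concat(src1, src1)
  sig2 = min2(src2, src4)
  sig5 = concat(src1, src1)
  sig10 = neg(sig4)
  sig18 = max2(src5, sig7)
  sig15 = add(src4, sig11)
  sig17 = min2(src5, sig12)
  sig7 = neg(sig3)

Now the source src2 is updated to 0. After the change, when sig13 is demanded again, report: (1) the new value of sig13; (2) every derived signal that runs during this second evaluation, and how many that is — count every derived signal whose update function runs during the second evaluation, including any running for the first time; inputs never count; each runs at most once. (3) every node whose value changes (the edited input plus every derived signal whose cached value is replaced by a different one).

First demand of the output computes:
  sig3 = min2(5, 9) = 5
  sig7 = neg(5) = -5
  sig9 = absv(5) = 5
  sig11 = max2(-5, 5) = 5
  sig12 = max2(5, 5) = 5
  sig13 = neg(5) = -5

After the edit, cleaning proceeds:
  sig3: a read changed (src2 9->0) — executes, giving 0.
  sig7: a read changed (sig3 5->0) — executes, giving 0.
  sig9: a read changed (sig3 5->0) — executes, giving 0.
  sig11: a read changed (sig7 -5->0; sig9 5->0) — executes, giving 0.
  sig12: a read changed (sig11 5->0) — executes, giving 5 — identical to its old value.
  sig13: dirty, but its reads are unchanged (sig12 unchanged); cached -5 stands.

Note the absorption at sig12: it re-runs yet its value is the same, leaving the output's value untouched.

Demanding sig13 again yields -5.
5 derived signals run: sig3, sig7, sig9, sig11, sig12.
The nodes whose values change: src2, sig3, sig7, sig9, sig11.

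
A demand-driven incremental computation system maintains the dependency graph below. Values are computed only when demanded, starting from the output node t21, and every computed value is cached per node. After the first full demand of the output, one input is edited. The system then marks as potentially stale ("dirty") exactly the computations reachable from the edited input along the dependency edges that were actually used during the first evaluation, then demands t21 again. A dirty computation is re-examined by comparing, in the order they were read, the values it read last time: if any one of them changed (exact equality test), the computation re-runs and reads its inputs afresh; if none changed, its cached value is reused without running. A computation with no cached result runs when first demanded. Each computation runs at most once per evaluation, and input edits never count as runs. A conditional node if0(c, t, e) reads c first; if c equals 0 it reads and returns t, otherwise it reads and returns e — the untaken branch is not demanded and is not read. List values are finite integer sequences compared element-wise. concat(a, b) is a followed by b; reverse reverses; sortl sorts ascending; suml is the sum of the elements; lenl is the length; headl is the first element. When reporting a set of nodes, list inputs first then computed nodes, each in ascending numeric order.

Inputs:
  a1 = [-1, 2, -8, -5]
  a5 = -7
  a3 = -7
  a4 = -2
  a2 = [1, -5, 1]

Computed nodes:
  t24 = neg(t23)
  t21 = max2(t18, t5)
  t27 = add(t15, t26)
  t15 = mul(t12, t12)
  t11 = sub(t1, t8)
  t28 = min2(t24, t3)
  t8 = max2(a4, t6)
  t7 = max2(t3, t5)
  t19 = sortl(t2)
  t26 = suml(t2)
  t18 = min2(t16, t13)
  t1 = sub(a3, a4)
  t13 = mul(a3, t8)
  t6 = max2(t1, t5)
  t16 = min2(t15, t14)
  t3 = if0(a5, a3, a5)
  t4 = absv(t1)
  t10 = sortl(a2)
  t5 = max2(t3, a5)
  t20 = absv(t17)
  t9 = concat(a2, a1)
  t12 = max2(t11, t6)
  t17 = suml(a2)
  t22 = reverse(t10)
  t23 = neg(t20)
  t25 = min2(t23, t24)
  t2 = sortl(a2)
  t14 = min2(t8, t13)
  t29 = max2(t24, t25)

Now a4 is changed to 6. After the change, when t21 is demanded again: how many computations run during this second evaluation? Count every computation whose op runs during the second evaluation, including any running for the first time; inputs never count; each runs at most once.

Computations that run: t1, t6, t8, t11, t12, t13, t14, t15, t16, t18, t21 — 11 in total.

First evaluation (everything demanded from the output):
  t1 = sub(-7, -2) = -5
  t3 = if0(a5=-7 -> else branch a5) = -7
  t5 = max2(-7, -7) = -7
  t6 = max2(-5, -7) = -5
  t8 = max2(-2, -5) = -2
  t11 = sub(-5, -2) = -3
  t12 = max2(-3, -5) = -3
  t13 = mul(-7, -2) = 14
  t14 = min2(-2, 14) = -2
  t15 = mul(-3, -3) = 9
  t16 = min2(9, -2) = -2
  t18 = min2(-2, 14) = -2
  t21 = max2(-2, -7) = -2

Propagation after the edit:
  t1: runs — a4 -2->6; result -13.
  t6: runs — t1 -5->-13; result -7.
  t8: runs — a4 -2->6; t6 -5->-7; result 6.
  t11: runs — t1 -5->-13; t8 -2->6; result -19.
  t12: runs — t11 -3->-19; t6 -5->-7; result -7.
  t13: runs — t8 -2->6; result -42.
  t14: runs — t8 -2->6; t13 14->-42; result -42.
  t15: runs — t12 -3->-7; t12 -3->-7; result 49.
  t16: runs — t15 9->49; t14 -2->-42; result -42.
  t18: runs — t16 -2->-42; t13 14->-42; result -42.
  t21: runs — t18 -2->-42; result -7.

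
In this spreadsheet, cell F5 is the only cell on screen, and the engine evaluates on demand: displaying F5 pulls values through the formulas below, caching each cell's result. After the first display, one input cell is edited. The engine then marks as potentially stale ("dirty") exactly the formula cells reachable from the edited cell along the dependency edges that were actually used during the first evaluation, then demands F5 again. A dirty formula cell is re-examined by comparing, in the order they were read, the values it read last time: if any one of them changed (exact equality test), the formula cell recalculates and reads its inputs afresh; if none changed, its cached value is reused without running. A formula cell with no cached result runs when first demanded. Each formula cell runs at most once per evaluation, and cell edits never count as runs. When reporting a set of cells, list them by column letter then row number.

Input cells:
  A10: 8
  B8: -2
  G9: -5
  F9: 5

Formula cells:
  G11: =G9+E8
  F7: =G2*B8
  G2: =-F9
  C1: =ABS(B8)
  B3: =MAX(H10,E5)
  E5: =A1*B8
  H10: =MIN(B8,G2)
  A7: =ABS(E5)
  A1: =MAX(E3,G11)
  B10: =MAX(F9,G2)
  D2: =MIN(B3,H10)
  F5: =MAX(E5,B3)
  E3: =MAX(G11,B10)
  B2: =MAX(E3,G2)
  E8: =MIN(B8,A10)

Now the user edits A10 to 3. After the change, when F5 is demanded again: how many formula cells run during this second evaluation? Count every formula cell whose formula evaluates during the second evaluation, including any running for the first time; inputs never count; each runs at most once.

Initial pass — values computed on the first demand:
  E8 = MIN(-2, 8) = -2
  G2 = -(5) = -5
  B10 = MAX(5, -5) = 5
  G11 = -5 + -2 = -7
  E3 = MAX(-7, 5) = 5
  A1 = MAX(5, -7) = 5
  E5 = 5 * -2 = -10
  H10 = MIN(-2, -5) = -5
  B3 = MAX(-5, -10) = -5
  F5 = MAX(-10, -5) = -5

Second demand — change propagation:
  E8: re-runs because A10 8->3; new result -2 (unchanged).
  G11: re-examined; everything it read last time is the same (G9 unchanged, E8 unchanged) — cache -7 kept, no run.
  E3: re-examined; everything it read last time is the same (G11 unchanged, B10 unchanged) — cache 5 kept, no run.
  A1: re-examined; everything it read last time is the same (E3 unchanged, G11 unchanged) — cache 5 kept, no run.
  E5: re-examined; everything it read last time is the same (A1 unchanged, B8 unchanged) — cache -10 kept, no run.
  B3: re-examined; everything it read last time is the same (H10 unchanged, E5 unchanged) — cache -5 kept, no run.
  F5: re-examined; everything it read last time is the same (E5 unchanged, B3 unchanged) — cache -5 kept, no run.

The important point: E8 recomputes to an identical value, and the output ends up unchanged.

Run set: E8 (1 run).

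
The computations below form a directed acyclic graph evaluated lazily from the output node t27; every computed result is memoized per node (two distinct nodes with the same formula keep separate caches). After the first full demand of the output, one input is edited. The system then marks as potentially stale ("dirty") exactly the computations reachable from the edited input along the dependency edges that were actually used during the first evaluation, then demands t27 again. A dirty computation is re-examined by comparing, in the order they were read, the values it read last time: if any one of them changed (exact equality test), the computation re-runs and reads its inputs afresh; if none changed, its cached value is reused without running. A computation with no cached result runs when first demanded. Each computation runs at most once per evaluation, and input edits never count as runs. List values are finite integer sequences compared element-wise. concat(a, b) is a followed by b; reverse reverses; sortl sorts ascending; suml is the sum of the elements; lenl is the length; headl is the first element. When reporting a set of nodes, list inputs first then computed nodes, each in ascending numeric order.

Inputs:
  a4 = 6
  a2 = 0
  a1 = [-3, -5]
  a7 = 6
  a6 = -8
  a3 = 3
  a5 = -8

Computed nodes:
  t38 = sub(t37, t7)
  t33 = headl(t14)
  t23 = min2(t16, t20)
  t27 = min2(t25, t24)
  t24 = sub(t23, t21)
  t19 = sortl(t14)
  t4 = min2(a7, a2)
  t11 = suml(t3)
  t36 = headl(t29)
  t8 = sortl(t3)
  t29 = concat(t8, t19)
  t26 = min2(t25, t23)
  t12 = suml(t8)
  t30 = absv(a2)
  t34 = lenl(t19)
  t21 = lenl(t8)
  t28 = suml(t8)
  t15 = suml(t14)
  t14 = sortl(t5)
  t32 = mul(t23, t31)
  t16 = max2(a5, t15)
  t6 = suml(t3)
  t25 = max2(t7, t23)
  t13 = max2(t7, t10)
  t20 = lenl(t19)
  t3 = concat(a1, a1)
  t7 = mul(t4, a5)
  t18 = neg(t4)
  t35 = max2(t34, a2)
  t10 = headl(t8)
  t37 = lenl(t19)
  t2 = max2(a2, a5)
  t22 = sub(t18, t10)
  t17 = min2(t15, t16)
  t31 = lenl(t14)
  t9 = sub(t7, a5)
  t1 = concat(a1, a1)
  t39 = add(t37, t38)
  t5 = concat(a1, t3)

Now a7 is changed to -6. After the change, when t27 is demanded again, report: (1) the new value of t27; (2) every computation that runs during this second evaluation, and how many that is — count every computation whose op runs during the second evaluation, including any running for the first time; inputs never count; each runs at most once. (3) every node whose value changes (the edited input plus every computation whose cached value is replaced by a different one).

First demand of the output computes:
  t3 = concat([-3, -5], [-3, -5]) = [-3, -5, -3, -5]
  t4 = min2(6, 0) = 0
  t5 = concat([-3, -5], [-3, -5, -3, -5]) = [-3, -5, -3, -5, -3, -5]
  t7 = mul(0, -8) = 0
  t8 = sortl([-3, -5, -3, -5]) = [-5, -5, -3, -3]
  t14 = sortl([-3, -5, -3, -5, -3, -5]) = [-5, -5, -5, -3, -3, -3]
  t15 = suml([-5, -5, -5, -3, -3, -3]) = -24
  t16 = max2(-8, -24) = -8
  t19 = sortl([-5, -5, -5, -3, -3, -3]) = [-5, -5, -5, -3, -3, -3]
  t20 = lenl([-5, -5, -5, -3, -3, -3]) = 6
  t21 = lenl([-5, -5, -3, -3]) = 4
  t23 = min2(-8, 6) = -8
  t24 = sub(-8, 4) = -12
  t25 = max2(0, -8) = 0
  t27 = min2(0, -12) = -12

After the edit, cleaning proceeds:
  t4: a read changed (a7 6->-6) — executes, giving -6.
  t7: a read changed (t4 0->-6) — executes, giving 48.
  t25: a read changed (t7 0->48) — executes, giving 48.
  t27: a read changed (t25 0->48) — executes, giving -12 — identical to its old value.

Demanding t27 again yields -12.
4 computations run: t4, t7, t25, t27.
The nodes whose values change: a7, t4, t7, t25.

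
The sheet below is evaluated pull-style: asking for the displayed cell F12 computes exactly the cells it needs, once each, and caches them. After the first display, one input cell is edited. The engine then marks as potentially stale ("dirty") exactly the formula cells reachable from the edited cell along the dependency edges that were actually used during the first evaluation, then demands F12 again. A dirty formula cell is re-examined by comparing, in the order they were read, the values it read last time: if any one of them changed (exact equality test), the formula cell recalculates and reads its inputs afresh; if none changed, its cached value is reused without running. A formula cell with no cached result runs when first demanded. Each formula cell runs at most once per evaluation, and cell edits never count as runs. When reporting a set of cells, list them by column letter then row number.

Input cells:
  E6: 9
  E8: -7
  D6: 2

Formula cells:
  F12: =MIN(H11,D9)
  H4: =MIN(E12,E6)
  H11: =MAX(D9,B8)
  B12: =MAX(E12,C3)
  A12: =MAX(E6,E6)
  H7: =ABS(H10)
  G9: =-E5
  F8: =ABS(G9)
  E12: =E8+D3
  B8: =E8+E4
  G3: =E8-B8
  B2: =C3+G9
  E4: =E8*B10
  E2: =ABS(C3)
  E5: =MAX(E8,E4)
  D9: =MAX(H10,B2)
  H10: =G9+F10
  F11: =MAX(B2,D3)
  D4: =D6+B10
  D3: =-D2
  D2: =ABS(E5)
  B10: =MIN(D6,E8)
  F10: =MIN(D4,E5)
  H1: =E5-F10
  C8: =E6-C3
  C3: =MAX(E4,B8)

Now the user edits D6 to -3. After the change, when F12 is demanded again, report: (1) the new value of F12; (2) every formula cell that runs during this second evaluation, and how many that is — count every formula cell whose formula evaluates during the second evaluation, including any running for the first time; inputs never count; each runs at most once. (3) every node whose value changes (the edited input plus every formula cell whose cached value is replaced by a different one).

Demanding F12 again yields 0.
5 formula cells run: B10, D4, D9, F10, H10.
The nodes whose values change: D4, D6, F10, H10.
Note where the cutoff bites: E4 is checked, finds nothing changed, and keeps its cache.

First demand of the output computes:
  B10 = MIN(2, -7) = -7
  D4 = 2 + -7 = -5
  E4 = -7 * -7 = 49
  B8 = -7 + 49 = 42
  C3 = MAX(49, 42) = 49
  E5 = MAX(-7, 49) = 49
  F10 = MIN(-5, 49) = -5
  G9 = -(49) = -49
  B2 = 49 + -49 = 0
  H10 = -49 + -5 = -54
  D9 = MAX(-54, 0) = 0
  H11 = MAX(0, 42) = 42
  F12 = MIN(42, 0) = 0

After the edit, cleaning proceeds:
  B10: a read changed (D6 2->-3) — executes, giving -7 — identical to its old value.
  D4: a read changed (D6 2->-3) — executes, giving -10.
  E4: dirty, but its reads are unchanged (E8 unchanged, B10 unchanged); cached 49 stands.
  B8: dirty, but its reads are unchanged (E8 unchanged, E4 unchanged); cached 42 stands.
  C3: dirty, but its reads are unchanged (E4 unchanged, B8 unchanged); cached 49 stands.
  E5: dirty, but its reads are unchanged (E8 unchanged, E4 unchanged); cached 49 stands.
  F10: a read changed (D4 -5->-10) — executes, giving -10.
  G9: dirty, but its reads are unchanged (E5 unchanged); cached -49 stands.
  B2: dirty, but its reads are unchanged (C3 unchanged, G9 unchanged); cached 0 stands.
  H10: a read changed (F10 -5->-10) — executes, giving -59.
  D9: a read changed (H10 -54->-59) — executes, giving 0 — identical to its old value.
  H11: dirty, but its reads are unchanged (D9 unchanged, B8 unchanged); cached 42 stands.
  F12: dirty, but its reads are unchanged (H11 unchanged, D9 unchanged); cached 0 stands.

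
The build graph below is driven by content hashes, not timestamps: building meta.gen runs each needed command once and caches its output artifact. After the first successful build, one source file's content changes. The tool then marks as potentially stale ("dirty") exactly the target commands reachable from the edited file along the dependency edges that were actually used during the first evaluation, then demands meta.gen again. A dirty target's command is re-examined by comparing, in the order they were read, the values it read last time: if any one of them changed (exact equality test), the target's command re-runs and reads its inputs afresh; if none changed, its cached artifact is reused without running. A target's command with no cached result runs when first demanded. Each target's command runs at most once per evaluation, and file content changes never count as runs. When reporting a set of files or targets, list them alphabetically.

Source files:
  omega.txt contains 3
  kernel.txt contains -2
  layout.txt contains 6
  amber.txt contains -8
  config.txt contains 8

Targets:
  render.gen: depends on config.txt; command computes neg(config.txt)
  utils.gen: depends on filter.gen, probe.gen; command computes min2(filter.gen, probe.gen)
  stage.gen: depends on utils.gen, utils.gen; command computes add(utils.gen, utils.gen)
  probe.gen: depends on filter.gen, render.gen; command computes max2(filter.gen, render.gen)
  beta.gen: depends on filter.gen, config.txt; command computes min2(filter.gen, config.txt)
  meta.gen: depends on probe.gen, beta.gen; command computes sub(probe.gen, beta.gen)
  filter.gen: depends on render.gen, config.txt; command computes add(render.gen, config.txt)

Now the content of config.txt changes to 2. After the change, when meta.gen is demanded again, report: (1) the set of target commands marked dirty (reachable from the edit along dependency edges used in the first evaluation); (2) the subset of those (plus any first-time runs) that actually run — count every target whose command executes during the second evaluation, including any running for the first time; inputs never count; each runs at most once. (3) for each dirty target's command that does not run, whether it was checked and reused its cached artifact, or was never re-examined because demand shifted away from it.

Initial pass — values computed on the first demand:
  render.gen = neg(8) = -8
  filter.gen = add(-8, 8) = 0
  beta.gen = min2(0, 8) = 0
  probe.gen = max2(0, -8) = 0
  meta.gen = sub(0, 0) = 0

Second demand — change propagation:
  render.gen: re-runs because config.txt 8->2; new result -2.
  filter.gen: re-runs because render.gen -8->-2; config.txt 8->2; new result 0 (unchanged).
  beta.gen: re-runs because config.txt 8->2; new result 0 (unchanged).
  probe.gen: re-runs because render.gen -8->-2; new result 0 (unchanged).
  meta.gen: re-examined; everything it read last time is the same (probe.gen unchanged, beta.gen unchanged) — cache 0 kept, no run.

The important point: at meta.gen every value read last time is unchanged, so the dirty flag clears without a run.

Dirty set: beta.gen, filter.gen, meta.gen, probe.gen, render.gen.
Run set: beta.gen, filter.gen, probe.gen, render.gen (4 run).
Re-examined without running (cache reused): meta.gen.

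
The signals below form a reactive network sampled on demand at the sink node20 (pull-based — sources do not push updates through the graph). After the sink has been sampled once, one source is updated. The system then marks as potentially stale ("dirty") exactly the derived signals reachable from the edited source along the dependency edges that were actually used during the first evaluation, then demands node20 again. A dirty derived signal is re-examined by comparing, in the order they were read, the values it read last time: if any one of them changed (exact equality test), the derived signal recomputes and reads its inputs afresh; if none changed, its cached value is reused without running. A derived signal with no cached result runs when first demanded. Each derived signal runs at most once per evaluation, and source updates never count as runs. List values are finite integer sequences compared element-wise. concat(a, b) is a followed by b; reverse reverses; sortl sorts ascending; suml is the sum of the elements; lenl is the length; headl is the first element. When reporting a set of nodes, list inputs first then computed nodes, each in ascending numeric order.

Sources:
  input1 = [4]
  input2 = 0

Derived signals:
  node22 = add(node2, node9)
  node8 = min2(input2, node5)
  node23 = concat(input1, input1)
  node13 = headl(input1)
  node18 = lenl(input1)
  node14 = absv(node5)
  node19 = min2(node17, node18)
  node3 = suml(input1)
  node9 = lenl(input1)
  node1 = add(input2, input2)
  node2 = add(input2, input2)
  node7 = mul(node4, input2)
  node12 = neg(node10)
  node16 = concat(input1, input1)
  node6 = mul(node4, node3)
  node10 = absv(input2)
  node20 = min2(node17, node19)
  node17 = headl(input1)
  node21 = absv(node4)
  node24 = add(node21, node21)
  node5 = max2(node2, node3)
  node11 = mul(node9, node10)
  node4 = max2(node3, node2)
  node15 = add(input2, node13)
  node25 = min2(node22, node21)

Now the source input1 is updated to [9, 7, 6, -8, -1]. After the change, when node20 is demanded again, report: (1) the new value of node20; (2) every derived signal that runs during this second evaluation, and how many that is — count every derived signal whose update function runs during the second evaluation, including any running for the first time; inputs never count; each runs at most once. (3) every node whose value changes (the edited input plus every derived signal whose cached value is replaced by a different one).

node20 now evaluates to 5.
Run set: node17, node18, node19, node20 (4 run).
Changed values: input1, node17, node18, node19, node20.

Initial pass — values computed on the first demand:
  node17 = headl([4]) = 4
  node18 = lenl([4]) = 1
  node19 = min2(4, 1) = 1
  node20 = min2(4, 1) = 1

Second demand — change propagation:
  node17: re-runs because input1 [4]->[9, 7, 6, -8, -1]; new result 9.
  node18: re-runs because input1 [4]->[9, 7, 6, -8, -1]; new result 5.
  node19: re-runs because node17 4->9; node18 1->5; new result 5.
  node20: re-runs because node17 4->9; node19 1->5; new result 5.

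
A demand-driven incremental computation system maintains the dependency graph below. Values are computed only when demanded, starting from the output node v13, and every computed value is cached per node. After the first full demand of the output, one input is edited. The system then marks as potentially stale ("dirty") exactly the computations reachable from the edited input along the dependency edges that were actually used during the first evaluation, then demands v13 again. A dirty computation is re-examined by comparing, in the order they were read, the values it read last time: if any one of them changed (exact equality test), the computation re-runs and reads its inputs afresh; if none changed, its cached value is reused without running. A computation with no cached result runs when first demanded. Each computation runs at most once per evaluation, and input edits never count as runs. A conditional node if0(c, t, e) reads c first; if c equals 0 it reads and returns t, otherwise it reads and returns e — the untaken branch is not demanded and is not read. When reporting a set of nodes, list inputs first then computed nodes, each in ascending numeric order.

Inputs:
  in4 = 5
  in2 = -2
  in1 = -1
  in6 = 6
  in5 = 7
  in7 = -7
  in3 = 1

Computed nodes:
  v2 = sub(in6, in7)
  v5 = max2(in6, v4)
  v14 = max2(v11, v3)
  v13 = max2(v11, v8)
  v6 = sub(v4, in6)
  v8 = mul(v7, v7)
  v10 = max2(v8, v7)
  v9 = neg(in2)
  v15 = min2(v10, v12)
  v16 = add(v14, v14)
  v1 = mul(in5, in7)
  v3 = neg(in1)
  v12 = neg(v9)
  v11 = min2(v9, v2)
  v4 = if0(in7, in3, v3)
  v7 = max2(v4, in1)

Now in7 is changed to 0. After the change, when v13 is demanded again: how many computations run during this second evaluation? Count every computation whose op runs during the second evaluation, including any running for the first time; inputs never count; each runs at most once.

Computations that run: v2, v4, v11 — 3 in total.
Key observation: the cutoff stops propagation at v7 — its inputs' values are unchanged, so it reuses its cache.

First evaluation (everything demanded from the output):
  v2 = sub(6, -7) = 13
  v3 = neg(-1) = 1
  v4 = if0(in7=-7 -> else branch v3) = 1
  v7 = max2(1, -1) = 1
  v8 = mul(1, 1) = 1
  v9 = neg(-2) = 2
  v11 = min2(2, 13) = 2
  v13 = max2(2, 1) = 2

Propagation after the edit:
  v2: runs — in7 -7->0; result 6.
  v4: runs — in7 -7->0; result 1 (same value as before).
  v7: checked — values it read are unchanged (v4 unchanged, in1 unchanged); reused cached 1 without running.
  v8: checked — values it read are unchanged (v7 unchanged, v7 unchanged); reused cached 1 without running.
  v11: runs — v2 13->6; result 2 (same value as before).
  v13: checked — values it read are unchanged (v11 unchanged, v8 unchanged); reused cached 2 without running.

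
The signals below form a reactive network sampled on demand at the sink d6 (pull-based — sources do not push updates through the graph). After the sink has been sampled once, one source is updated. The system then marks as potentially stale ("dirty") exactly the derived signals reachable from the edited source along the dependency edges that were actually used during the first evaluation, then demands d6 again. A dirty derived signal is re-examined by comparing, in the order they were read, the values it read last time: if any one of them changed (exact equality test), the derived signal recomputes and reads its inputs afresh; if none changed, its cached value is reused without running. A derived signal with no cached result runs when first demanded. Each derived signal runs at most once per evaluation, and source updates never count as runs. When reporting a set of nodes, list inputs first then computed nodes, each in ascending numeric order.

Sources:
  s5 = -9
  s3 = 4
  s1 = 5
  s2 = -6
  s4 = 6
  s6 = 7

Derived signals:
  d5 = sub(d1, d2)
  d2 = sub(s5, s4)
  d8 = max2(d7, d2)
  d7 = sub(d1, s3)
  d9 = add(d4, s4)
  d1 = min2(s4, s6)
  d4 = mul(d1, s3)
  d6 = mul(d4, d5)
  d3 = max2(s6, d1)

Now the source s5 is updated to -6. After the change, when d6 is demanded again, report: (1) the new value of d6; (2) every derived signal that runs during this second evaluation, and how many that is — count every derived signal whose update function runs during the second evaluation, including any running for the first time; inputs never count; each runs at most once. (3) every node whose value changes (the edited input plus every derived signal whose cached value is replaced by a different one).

Initial pass — values computed on the first demand:
  d1 = min2(6, 7) = 6
  d2 = sub(-9, 6) = -15
  d4 = mul(6, 4) = 24
  d5 = sub(6, -15) = 21
  d6 = mul(24, 21) = 504

Second demand — change propagation:
  d2: re-runs because s5 -9->-6; new result -12.
  d5: re-runs because d2 -15->-12; new result 18.
  d6: re-runs because d5 21->18; new result 432.

d6 now evaluates to 432.
Run set: d2, d5, d6 (3 run).
Changed values: s5, d2, d5, d6.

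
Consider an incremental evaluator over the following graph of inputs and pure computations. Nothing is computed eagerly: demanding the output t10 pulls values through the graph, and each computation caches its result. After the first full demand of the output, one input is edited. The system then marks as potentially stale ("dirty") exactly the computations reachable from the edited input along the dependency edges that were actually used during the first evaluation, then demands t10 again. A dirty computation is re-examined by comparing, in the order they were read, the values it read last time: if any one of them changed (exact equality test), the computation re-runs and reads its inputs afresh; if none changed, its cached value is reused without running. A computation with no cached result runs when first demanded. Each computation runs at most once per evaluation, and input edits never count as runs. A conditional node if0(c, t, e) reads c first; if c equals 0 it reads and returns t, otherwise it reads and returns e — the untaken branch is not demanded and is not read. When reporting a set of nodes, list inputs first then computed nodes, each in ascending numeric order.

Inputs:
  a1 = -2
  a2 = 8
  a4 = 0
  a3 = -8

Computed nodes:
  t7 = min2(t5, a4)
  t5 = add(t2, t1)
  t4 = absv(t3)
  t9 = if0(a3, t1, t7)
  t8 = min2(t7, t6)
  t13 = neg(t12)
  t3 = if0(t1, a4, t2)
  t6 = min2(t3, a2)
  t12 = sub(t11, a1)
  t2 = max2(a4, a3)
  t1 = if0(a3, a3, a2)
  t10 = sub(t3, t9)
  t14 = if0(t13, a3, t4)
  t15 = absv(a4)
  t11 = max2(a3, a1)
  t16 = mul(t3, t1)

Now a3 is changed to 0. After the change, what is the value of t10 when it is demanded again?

t10 now evaluates to 0.
The important point: the flipped condition redirects demand; t2, t5, t7 are left stale, never re-checked.

Initial pass — values computed on the first demand:
  t1 = if0(a3=-8 -> else branch a2) = 8
  t2 = max2(0, -8) = 0
  t3 = if0(t1=8 -> else branch t2) = 0
  t5 = add(0, 8) = 8
  t7 = min2(8, 0) = 0
  t9 = if0(a3=-8 -> else branch t7) = 0
  t10 = sub(0, 0) = 0

Second demand — change propagation:
  t1: re-runs because a3 -8->0; new result 0.
  t2: dirty yet unreached — the second evaluation never asks for it.
  t3: re-runs because t1 8->0; new result 0 (unchanged).
  t5: dirty yet unreached — the second evaluation never asks for it.
  t7: dirty yet unreached — the second evaluation never asks for it.
  t9: re-runs because a3 -8->0; new result 0 (unchanged).
  t10: re-examined; everything it read last time is the same (t3 unchanged, t9 unchanged) — cache 0 kept, no run.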